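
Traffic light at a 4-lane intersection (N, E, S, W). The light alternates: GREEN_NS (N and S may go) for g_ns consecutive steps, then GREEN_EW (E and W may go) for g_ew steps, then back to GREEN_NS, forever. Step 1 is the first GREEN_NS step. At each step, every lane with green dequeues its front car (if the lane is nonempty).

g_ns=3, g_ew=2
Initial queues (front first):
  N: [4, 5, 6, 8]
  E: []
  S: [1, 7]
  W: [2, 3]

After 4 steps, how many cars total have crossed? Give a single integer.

Step 1 [NS]: N:car4-GO,E:wait,S:car1-GO,W:wait | queues: N=3 E=0 S=1 W=2
Step 2 [NS]: N:car5-GO,E:wait,S:car7-GO,W:wait | queues: N=2 E=0 S=0 W=2
Step 3 [NS]: N:car6-GO,E:wait,S:empty,W:wait | queues: N=1 E=0 S=0 W=2
Step 4 [EW]: N:wait,E:empty,S:wait,W:car2-GO | queues: N=1 E=0 S=0 W=1
Cars crossed by step 4: 6

Answer: 6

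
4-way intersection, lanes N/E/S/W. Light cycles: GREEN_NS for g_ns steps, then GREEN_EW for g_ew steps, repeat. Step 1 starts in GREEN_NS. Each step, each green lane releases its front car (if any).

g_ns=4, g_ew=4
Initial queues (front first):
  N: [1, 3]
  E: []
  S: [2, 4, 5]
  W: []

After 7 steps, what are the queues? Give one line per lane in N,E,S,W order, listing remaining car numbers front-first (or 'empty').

Step 1 [NS]: N:car1-GO,E:wait,S:car2-GO,W:wait | queues: N=1 E=0 S=2 W=0
Step 2 [NS]: N:car3-GO,E:wait,S:car4-GO,W:wait | queues: N=0 E=0 S=1 W=0
Step 3 [NS]: N:empty,E:wait,S:car5-GO,W:wait | queues: N=0 E=0 S=0 W=0

N: empty
E: empty
S: empty
W: empty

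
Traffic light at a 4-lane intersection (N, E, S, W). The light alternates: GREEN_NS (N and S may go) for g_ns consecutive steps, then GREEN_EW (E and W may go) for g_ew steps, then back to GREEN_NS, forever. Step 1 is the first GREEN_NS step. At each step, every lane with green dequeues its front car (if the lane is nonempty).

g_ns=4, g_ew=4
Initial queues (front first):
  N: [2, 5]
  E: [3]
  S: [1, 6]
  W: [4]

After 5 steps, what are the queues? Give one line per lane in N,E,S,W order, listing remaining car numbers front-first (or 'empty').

Step 1 [NS]: N:car2-GO,E:wait,S:car1-GO,W:wait | queues: N=1 E=1 S=1 W=1
Step 2 [NS]: N:car5-GO,E:wait,S:car6-GO,W:wait | queues: N=0 E=1 S=0 W=1
Step 3 [NS]: N:empty,E:wait,S:empty,W:wait | queues: N=0 E=1 S=0 W=1
Step 4 [NS]: N:empty,E:wait,S:empty,W:wait | queues: N=0 E=1 S=0 W=1
Step 5 [EW]: N:wait,E:car3-GO,S:wait,W:car4-GO | queues: N=0 E=0 S=0 W=0

N: empty
E: empty
S: empty
W: empty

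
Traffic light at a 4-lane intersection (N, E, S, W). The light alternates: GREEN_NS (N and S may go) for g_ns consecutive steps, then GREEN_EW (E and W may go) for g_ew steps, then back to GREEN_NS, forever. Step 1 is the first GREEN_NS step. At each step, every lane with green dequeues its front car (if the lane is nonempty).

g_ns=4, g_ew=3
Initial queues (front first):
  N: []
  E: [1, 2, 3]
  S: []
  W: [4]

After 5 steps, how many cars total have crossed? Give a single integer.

Answer: 2

Derivation:
Step 1 [NS]: N:empty,E:wait,S:empty,W:wait | queues: N=0 E=3 S=0 W=1
Step 2 [NS]: N:empty,E:wait,S:empty,W:wait | queues: N=0 E=3 S=0 W=1
Step 3 [NS]: N:empty,E:wait,S:empty,W:wait | queues: N=0 E=3 S=0 W=1
Step 4 [NS]: N:empty,E:wait,S:empty,W:wait | queues: N=0 E=3 S=0 W=1
Step 5 [EW]: N:wait,E:car1-GO,S:wait,W:car4-GO | queues: N=0 E=2 S=0 W=0
Cars crossed by step 5: 2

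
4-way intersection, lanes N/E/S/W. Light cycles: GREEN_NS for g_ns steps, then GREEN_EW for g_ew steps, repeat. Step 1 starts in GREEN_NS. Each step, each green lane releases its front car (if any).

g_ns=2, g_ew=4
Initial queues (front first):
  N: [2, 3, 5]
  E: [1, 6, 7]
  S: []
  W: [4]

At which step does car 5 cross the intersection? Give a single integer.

Step 1 [NS]: N:car2-GO,E:wait,S:empty,W:wait | queues: N=2 E=3 S=0 W=1
Step 2 [NS]: N:car3-GO,E:wait,S:empty,W:wait | queues: N=1 E=3 S=0 W=1
Step 3 [EW]: N:wait,E:car1-GO,S:wait,W:car4-GO | queues: N=1 E=2 S=0 W=0
Step 4 [EW]: N:wait,E:car6-GO,S:wait,W:empty | queues: N=1 E=1 S=0 W=0
Step 5 [EW]: N:wait,E:car7-GO,S:wait,W:empty | queues: N=1 E=0 S=0 W=0
Step 6 [EW]: N:wait,E:empty,S:wait,W:empty | queues: N=1 E=0 S=0 W=0
Step 7 [NS]: N:car5-GO,E:wait,S:empty,W:wait | queues: N=0 E=0 S=0 W=0
Car 5 crosses at step 7

7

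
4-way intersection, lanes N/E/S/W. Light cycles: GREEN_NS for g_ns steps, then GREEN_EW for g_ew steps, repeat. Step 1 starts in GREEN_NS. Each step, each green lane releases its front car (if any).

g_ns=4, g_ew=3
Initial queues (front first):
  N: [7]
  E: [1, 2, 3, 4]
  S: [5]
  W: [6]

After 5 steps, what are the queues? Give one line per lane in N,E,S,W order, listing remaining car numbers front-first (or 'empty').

Step 1 [NS]: N:car7-GO,E:wait,S:car5-GO,W:wait | queues: N=0 E=4 S=0 W=1
Step 2 [NS]: N:empty,E:wait,S:empty,W:wait | queues: N=0 E=4 S=0 W=1
Step 3 [NS]: N:empty,E:wait,S:empty,W:wait | queues: N=0 E=4 S=0 W=1
Step 4 [NS]: N:empty,E:wait,S:empty,W:wait | queues: N=0 E=4 S=0 W=1
Step 5 [EW]: N:wait,E:car1-GO,S:wait,W:car6-GO | queues: N=0 E=3 S=0 W=0

N: empty
E: 2 3 4
S: empty
W: empty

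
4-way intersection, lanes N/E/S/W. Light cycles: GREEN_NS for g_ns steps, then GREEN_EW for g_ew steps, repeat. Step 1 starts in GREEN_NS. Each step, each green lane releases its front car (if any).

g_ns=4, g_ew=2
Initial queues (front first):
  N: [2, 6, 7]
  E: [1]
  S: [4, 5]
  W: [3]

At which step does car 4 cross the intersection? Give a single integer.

Step 1 [NS]: N:car2-GO,E:wait,S:car4-GO,W:wait | queues: N=2 E=1 S=1 W=1
Step 2 [NS]: N:car6-GO,E:wait,S:car5-GO,W:wait | queues: N=1 E=1 S=0 W=1
Step 3 [NS]: N:car7-GO,E:wait,S:empty,W:wait | queues: N=0 E=1 S=0 W=1
Step 4 [NS]: N:empty,E:wait,S:empty,W:wait | queues: N=0 E=1 S=0 W=1
Step 5 [EW]: N:wait,E:car1-GO,S:wait,W:car3-GO | queues: N=0 E=0 S=0 W=0
Car 4 crosses at step 1

1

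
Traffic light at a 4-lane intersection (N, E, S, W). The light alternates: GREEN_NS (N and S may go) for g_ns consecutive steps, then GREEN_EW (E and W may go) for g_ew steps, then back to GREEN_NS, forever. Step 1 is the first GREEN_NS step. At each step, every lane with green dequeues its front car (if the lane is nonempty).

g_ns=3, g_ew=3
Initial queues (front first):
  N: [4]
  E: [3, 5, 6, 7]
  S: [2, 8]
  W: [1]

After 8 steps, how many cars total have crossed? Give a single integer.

Answer: 7

Derivation:
Step 1 [NS]: N:car4-GO,E:wait,S:car2-GO,W:wait | queues: N=0 E=4 S=1 W=1
Step 2 [NS]: N:empty,E:wait,S:car8-GO,W:wait | queues: N=0 E=4 S=0 W=1
Step 3 [NS]: N:empty,E:wait,S:empty,W:wait | queues: N=0 E=4 S=0 W=1
Step 4 [EW]: N:wait,E:car3-GO,S:wait,W:car1-GO | queues: N=0 E=3 S=0 W=0
Step 5 [EW]: N:wait,E:car5-GO,S:wait,W:empty | queues: N=0 E=2 S=0 W=0
Step 6 [EW]: N:wait,E:car6-GO,S:wait,W:empty | queues: N=0 E=1 S=0 W=0
Step 7 [NS]: N:empty,E:wait,S:empty,W:wait | queues: N=0 E=1 S=0 W=0
Step 8 [NS]: N:empty,E:wait,S:empty,W:wait | queues: N=0 E=1 S=0 W=0
Cars crossed by step 8: 7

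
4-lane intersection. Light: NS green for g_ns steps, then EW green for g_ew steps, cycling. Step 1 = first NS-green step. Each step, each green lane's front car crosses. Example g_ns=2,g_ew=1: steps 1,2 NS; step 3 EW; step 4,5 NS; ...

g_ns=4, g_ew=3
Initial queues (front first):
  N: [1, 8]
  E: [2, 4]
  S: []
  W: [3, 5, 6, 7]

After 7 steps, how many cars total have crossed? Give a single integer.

Step 1 [NS]: N:car1-GO,E:wait,S:empty,W:wait | queues: N=1 E=2 S=0 W=4
Step 2 [NS]: N:car8-GO,E:wait,S:empty,W:wait | queues: N=0 E=2 S=0 W=4
Step 3 [NS]: N:empty,E:wait,S:empty,W:wait | queues: N=0 E=2 S=0 W=4
Step 4 [NS]: N:empty,E:wait,S:empty,W:wait | queues: N=0 E=2 S=0 W=4
Step 5 [EW]: N:wait,E:car2-GO,S:wait,W:car3-GO | queues: N=0 E=1 S=0 W=3
Step 6 [EW]: N:wait,E:car4-GO,S:wait,W:car5-GO | queues: N=0 E=0 S=0 W=2
Step 7 [EW]: N:wait,E:empty,S:wait,W:car6-GO | queues: N=0 E=0 S=0 W=1
Cars crossed by step 7: 7

Answer: 7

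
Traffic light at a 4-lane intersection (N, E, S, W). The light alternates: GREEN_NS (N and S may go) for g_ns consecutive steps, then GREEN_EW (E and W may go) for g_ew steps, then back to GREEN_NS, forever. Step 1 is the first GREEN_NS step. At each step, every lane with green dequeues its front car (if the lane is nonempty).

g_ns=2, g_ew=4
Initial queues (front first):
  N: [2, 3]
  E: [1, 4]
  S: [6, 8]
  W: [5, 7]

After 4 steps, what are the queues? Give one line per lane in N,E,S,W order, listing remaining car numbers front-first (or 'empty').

Step 1 [NS]: N:car2-GO,E:wait,S:car6-GO,W:wait | queues: N=1 E=2 S=1 W=2
Step 2 [NS]: N:car3-GO,E:wait,S:car8-GO,W:wait | queues: N=0 E=2 S=0 W=2
Step 3 [EW]: N:wait,E:car1-GO,S:wait,W:car5-GO | queues: N=0 E=1 S=0 W=1
Step 4 [EW]: N:wait,E:car4-GO,S:wait,W:car7-GO | queues: N=0 E=0 S=0 W=0

N: empty
E: empty
S: empty
W: empty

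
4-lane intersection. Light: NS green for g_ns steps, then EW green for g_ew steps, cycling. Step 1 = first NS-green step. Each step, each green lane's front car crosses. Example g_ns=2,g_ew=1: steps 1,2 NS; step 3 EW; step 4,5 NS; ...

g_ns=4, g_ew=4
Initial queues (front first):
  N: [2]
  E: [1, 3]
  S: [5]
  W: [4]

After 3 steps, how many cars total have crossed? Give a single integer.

Answer: 2

Derivation:
Step 1 [NS]: N:car2-GO,E:wait,S:car5-GO,W:wait | queues: N=0 E=2 S=0 W=1
Step 2 [NS]: N:empty,E:wait,S:empty,W:wait | queues: N=0 E=2 S=0 W=1
Step 3 [NS]: N:empty,E:wait,S:empty,W:wait | queues: N=0 E=2 S=0 W=1
Cars crossed by step 3: 2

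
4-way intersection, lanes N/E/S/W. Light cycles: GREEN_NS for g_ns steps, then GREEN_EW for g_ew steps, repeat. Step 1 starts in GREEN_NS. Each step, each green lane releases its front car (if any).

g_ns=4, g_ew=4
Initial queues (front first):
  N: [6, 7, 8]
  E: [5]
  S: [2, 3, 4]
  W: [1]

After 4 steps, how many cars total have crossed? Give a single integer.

Answer: 6

Derivation:
Step 1 [NS]: N:car6-GO,E:wait,S:car2-GO,W:wait | queues: N=2 E=1 S=2 W=1
Step 2 [NS]: N:car7-GO,E:wait,S:car3-GO,W:wait | queues: N=1 E=1 S=1 W=1
Step 3 [NS]: N:car8-GO,E:wait,S:car4-GO,W:wait | queues: N=0 E=1 S=0 W=1
Step 4 [NS]: N:empty,E:wait,S:empty,W:wait | queues: N=0 E=1 S=0 W=1
Cars crossed by step 4: 6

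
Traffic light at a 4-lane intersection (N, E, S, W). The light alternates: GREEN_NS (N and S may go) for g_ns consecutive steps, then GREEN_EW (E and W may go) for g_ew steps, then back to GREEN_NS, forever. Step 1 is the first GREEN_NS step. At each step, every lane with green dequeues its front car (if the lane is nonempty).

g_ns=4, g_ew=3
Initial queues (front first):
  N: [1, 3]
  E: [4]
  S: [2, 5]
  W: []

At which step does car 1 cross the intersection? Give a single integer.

Step 1 [NS]: N:car1-GO,E:wait,S:car2-GO,W:wait | queues: N=1 E=1 S=1 W=0
Step 2 [NS]: N:car3-GO,E:wait,S:car5-GO,W:wait | queues: N=0 E=1 S=0 W=0
Step 3 [NS]: N:empty,E:wait,S:empty,W:wait | queues: N=0 E=1 S=0 W=0
Step 4 [NS]: N:empty,E:wait,S:empty,W:wait | queues: N=0 E=1 S=0 W=0
Step 5 [EW]: N:wait,E:car4-GO,S:wait,W:empty | queues: N=0 E=0 S=0 W=0
Car 1 crosses at step 1

1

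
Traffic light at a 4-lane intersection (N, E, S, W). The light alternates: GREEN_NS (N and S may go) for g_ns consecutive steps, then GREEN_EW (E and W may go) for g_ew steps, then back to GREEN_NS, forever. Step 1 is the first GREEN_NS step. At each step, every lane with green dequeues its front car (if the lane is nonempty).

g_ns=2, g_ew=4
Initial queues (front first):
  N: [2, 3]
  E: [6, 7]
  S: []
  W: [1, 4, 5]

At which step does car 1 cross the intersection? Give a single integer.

Step 1 [NS]: N:car2-GO,E:wait,S:empty,W:wait | queues: N=1 E=2 S=0 W=3
Step 2 [NS]: N:car3-GO,E:wait,S:empty,W:wait | queues: N=0 E=2 S=0 W=3
Step 3 [EW]: N:wait,E:car6-GO,S:wait,W:car1-GO | queues: N=0 E=1 S=0 W=2
Step 4 [EW]: N:wait,E:car7-GO,S:wait,W:car4-GO | queues: N=0 E=0 S=0 W=1
Step 5 [EW]: N:wait,E:empty,S:wait,W:car5-GO | queues: N=0 E=0 S=0 W=0
Car 1 crosses at step 3

3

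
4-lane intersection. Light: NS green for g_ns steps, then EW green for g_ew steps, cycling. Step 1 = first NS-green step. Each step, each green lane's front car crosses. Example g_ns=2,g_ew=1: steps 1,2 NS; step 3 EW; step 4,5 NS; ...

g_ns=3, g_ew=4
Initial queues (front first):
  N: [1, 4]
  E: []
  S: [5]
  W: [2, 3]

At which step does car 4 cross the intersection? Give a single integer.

Step 1 [NS]: N:car1-GO,E:wait,S:car5-GO,W:wait | queues: N=1 E=0 S=0 W=2
Step 2 [NS]: N:car4-GO,E:wait,S:empty,W:wait | queues: N=0 E=0 S=0 W=2
Step 3 [NS]: N:empty,E:wait,S:empty,W:wait | queues: N=0 E=0 S=0 W=2
Step 4 [EW]: N:wait,E:empty,S:wait,W:car2-GO | queues: N=0 E=0 S=0 W=1
Step 5 [EW]: N:wait,E:empty,S:wait,W:car3-GO | queues: N=0 E=0 S=0 W=0
Car 4 crosses at step 2

2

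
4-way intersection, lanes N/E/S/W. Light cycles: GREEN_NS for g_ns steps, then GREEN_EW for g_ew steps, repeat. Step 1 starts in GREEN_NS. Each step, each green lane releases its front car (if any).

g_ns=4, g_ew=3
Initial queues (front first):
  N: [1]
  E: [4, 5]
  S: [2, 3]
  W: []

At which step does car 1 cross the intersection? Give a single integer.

Step 1 [NS]: N:car1-GO,E:wait,S:car2-GO,W:wait | queues: N=0 E=2 S=1 W=0
Step 2 [NS]: N:empty,E:wait,S:car3-GO,W:wait | queues: N=0 E=2 S=0 W=0
Step 3 [NS]: N:empty,E:wait,S:empty,W:wait | queues: N=0 E=2 S=0 W=0
Step 4 [NS]: N:empty,E:wait,S:empty,W:wait | queues: N=0 E=2 S=0 W=0
Step 5 [EW]: N:wait,E:car4-GO,S:wait,W:empty | queues: N=0 E=1 S=0 W=0
Step 6 [EW]: N:wait,E:car5-GO,S:wait,W:empty | queues: N=0 E=0 S=0 W=0
Car 1 crosses at step 1

1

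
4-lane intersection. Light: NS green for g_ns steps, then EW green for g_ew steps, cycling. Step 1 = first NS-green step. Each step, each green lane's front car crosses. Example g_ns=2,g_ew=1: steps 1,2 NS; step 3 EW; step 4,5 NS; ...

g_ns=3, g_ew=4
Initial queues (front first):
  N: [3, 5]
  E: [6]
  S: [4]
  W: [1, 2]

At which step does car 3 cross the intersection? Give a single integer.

Step 1 [NS]: N:car3-GO,E:wait,S:car4-GO,W:wait | queues: N=1 E=1 S=0 W=2
Step 2 [NS]: N:car5-GO,E:wait,S:empty,W:wait | queues: N=0 E=1 S=0 W=2
Step 3 [NS]: N:empty,E:wait,S:empty,W:wait | queues: N=0 E=1 S=0 W=2
Step 4 [EW]: N:wait,E:car6-GO,S:wait,W:car1-GO | queues: N=0 E=0 S=0 W=1
Step 5 [EW]: N:wait,E:empty,S:wait,W:car2-GO | queues: N=0 E=0 S=0 W=0
Car 3 crosses at step 1

1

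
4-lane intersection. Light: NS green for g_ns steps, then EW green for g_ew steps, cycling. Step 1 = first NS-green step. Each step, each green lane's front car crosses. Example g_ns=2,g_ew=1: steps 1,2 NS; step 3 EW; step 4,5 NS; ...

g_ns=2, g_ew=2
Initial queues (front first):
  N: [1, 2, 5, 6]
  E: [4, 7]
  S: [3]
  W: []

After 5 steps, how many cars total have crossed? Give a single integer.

Step 1 [NS]: N:car1-GO,E:wait,S:car3-GO,W:wait | queues: N=3 E=2 S=0 W=0
Step 2 [NS]: N:car2-GO,E:wait,S:empty,W:wait | queues: N=2 E=2 S=0 W=0
Step 3 [EW]: N:wait,E:car4-GO,S:wait,W:empty | queues: N=2 E=1 S=0 W=0
Step 4 [EW]: N:wait,E:car7-GO,S:wait,W:empty | queues: N=2 E=0 S=0 W=0
Step 5 [NS]: N:car5-GO,E:wait,S:empty,W:wait | queues: N=1 E=0 S=0 W=0
Cars crossed by step 5: 6

Answer: 6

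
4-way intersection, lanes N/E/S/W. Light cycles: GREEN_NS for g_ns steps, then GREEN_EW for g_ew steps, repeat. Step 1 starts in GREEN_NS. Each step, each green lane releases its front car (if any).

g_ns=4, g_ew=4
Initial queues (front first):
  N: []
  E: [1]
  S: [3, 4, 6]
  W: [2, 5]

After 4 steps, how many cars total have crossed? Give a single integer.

Step 1 [NS]: N:empty,E:wait,S:car3-GO,W:wait | queues: N=0 E=1 S=2 W=2
Step 2 [NS]: N:empty,E:wait,S:car4-GO,W:wait | queues: N=0 E=1 S=1 W=2
Step 3 [NS]: N:empty,E:wait,S:car6-GO,W:wait | queues: N=0 E=1 S=0 W=2
Step 4 [NS]: N:empty,E:wait,S:empty,W:wait | queues: N=0 E=1 S=0 W=2
Cars crossed by step 4: 3

Answer: 3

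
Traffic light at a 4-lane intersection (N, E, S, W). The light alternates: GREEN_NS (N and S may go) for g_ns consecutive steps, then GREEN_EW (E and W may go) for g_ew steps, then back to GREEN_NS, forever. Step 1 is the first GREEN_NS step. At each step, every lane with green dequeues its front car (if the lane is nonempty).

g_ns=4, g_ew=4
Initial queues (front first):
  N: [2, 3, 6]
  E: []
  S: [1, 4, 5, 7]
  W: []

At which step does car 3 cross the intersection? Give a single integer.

Step 1 [NS]: N:car2-GO,E:wait,S:car1-GO,W:wait | queues: N=2 E=0 S=3 W=0
Step 2 [NS]: N:car3-GO,E:wait,S:car4-GO,W:wait | queues: N=1 E=0 S=2 W=0
Step 3 [NS]: N:car6-GO,E:wait,S:car5-GO,W:wait | queues: N=0 E=0 S=1 W=0
Step 4 [NS]: N:empty,E:wait,S:car7-GO,W:wait | queues: N=0 E=0 S=0 W=0
Car 3 crosses at step 2

2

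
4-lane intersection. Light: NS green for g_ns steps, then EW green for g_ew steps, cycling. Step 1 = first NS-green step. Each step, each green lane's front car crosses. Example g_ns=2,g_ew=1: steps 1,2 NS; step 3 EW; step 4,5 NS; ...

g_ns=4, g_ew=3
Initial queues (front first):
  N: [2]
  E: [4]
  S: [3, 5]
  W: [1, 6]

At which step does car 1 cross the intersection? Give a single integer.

Step 1 [NS]: N:car2-GO,E:wait,S:car3-GO,W:wait | queues: N=0 E=1 S=1 W=2
Step 2 [NS]: N:empty,E:wait,S:car5-GO,W:wait | queues: N=0 E=1 S=0 W=2
Step 3 [NS]: N:empty,E:wait,S:empty,W:wait | queues: N=0 E=1 S=0 W=2
Step 4 [NS]: N:empty,E:wait,S:empty,W:wait | queues: N=0 E=1 S=0 W=2
Step 5 [EW]: N:wait,E:car4-GO,S:wait,W:car1-GO | queues: N=0 E=0 S=0 W=1
Step 6 [EW]: N:wait,E:empty,S:wait,W:car6-GO | queues: N=0 E=0 S=0 W=0
Car 1 crosses at step 5

5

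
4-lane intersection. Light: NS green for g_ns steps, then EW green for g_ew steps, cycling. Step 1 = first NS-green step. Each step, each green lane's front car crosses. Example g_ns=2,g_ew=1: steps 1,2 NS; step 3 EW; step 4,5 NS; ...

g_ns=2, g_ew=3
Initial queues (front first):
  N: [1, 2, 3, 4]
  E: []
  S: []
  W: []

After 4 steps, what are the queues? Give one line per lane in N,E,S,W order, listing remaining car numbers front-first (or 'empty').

Step 1 [NS]: N:car1-GO,E:wait,S:empty,W:wait | queues: N=3 E=0 S=0 W=0
Step 2 [NS]: N:car2-GO,E:wait,S:empty,W:wait | queues: N=2 E=0 S=0 W=0
Step 3 [EW]: N:wait,E:empty,S:wait,W:empty | queues: N=2 E=0 S=0 W=0
Step 4 [EW]: N:wait,E:empty,S:wait,W:empty | queues: N=2 E=0 S=0 W=0

N: 3 4
E: empty
S: empty
W: empty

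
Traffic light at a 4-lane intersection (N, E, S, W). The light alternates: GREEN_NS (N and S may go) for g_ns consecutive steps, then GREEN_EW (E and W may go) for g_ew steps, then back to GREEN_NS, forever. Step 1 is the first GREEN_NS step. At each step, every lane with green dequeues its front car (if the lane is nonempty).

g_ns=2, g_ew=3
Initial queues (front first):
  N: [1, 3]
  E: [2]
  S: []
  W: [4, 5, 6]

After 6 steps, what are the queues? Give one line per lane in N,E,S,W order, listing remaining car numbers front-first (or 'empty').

Step 1 [NS]: N:car1-GO,E:wait,S:empty,W:wait | queues: N=1 E=1 S=0 W=3
Step 2 [NS]: N:car3-GO,E:wait,S:empty,W:wait | queues: N=0 E=1 S=0 W=3
Step 3 [EW]: N:wait,E:car2-GO,S:wait,W:car4-GO | queues: N=0 E=0 S=0 W=2
Step 4 [EW]: N:wait,E:empty,S:wait,W:car5-GO | queues: N=0 E=0 S=0 W=1
Step 5 [EW]: N:wait,E:empty,S:wait,W:car6-GO | queues: N=0 E=0 S=0 W=0

N: empty
E: empty
S: empty
W: empty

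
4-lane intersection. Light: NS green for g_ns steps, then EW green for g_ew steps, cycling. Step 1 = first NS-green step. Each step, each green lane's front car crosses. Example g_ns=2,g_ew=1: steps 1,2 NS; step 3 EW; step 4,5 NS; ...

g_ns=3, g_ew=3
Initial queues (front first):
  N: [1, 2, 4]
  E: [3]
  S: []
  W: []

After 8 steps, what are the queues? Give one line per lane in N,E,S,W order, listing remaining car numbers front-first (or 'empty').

Step 1 [NS]: N:car1-GO,E:wait,S:empty,W:wait | queues: N=2 E=1 S=0 W=0
Step 2 [NS]: N:car2-GO,E:wait,S:empty,W:wait | queues: N=1 E=1 S=0 W=0
Step 3 [NS]: N:car4-GO,E:wait,S:empty,W:wait | queues: N=0 E=1 S=0 W=0
Step 4 [EW]: N:wait,E:car3-GO,S:wait,W:empty | queues: N=0 E=0 S=0 W=0

N: empty
E: empty
S: empty
W: empty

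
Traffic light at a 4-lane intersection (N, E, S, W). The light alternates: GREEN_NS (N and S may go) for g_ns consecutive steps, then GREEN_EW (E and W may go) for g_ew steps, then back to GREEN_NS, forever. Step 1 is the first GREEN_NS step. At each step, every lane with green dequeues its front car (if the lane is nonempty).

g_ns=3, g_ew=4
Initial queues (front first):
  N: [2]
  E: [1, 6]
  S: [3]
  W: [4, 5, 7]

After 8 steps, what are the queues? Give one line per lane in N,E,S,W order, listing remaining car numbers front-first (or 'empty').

Step 1 [NS]: N:car2-GO,E:wait,S:car3-GO,W:wait | queues: N=0 E=2 S=0 W=3
Step 2 [NS]: N:empty,E:wait,S:empty,W:wait | queues: N=0 E=2 S=0 W=3
Step 3 [NS]: N:empty,E:wait,S:empty,W:wait | queues: N=0 E=2 S=0 W=3
Step 4 [EW]: N:wait,E:car1-GO,S:wait,W:car4-GO | queues: N=0 E=1 S=0 W=2
Step 5 [EW]: N:wait,E:car6-GO,S:wait,W:car5-GO | queues: N=0 E=0 S=0 W=1
Step 6 [EW]: N:wait,E:empty,S:wait,W:car7-GO | queues: N=0 E=0 S=0 W=0

N: empty
E: empty
S: empty
W: empty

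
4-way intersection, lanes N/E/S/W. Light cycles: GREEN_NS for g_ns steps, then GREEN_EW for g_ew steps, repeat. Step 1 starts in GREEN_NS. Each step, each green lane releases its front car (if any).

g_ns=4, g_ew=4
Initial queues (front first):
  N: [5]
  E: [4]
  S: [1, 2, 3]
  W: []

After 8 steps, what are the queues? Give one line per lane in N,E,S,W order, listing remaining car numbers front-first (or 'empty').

Step 1 [NS]: N:car5-GO,E:wait,S:car1-GO,W:wait | queues: N=0 E=1 S=2 W=0
Step 2 [NS]: N:empty,E:wait,S:car2-GO,W:wait | queues: N=0 E=1 S=1 W=0
Step 3 [NS]: N:empty,E:wait,S:car3-GO,W:wait | queues: N=0 E=1 S=0 W=0
Step 4 [NS]: N:empty,E:wait,S:empty,W:wait | queues: N=0 E=1 S=0 W=0
Step 5 [EW]: N:wait,E:car4-GO,S:wait,W:empty | queues: N=0 E=0 S=0 W=0

N: empty
E: empty
S: empty
W: empty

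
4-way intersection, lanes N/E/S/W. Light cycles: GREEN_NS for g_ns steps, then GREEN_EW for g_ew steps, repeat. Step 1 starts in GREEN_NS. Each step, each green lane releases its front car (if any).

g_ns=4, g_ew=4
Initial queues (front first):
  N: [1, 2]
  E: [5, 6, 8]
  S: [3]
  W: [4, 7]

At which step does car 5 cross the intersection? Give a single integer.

Step 1 [NS]: N:car1-GO,E:wait,S:car3-GO,W:wait | queues: N=1 E=3 S=0 W=2
Step 2 [NS]: N:car2-GO,E:wait,S:empty,W:wait | queues: N=0 E=3 S=0 W=2
Step 3 [NS]: N:empty,E:wait,S:empty,W:wait | queues: N=0 E=3 S=0 W=2
Step 4 [NS]: N:empty,E:wait,S:empty,W:wait | queues: N=0 E=3 S=0 W=2
Step 5 [EW]: N:wait,E:car5-GO,S:wait,W:car4-GO | queues: N=0 E=2 S=0 W=1
Step 6 [EW]: N:wait,E:car6-GO,S:wait,W:car7-GO | queues: N=0 E=1 S=0 W=0
Step 7 [EW]: N:wait,E:car8-GO,S:wait,W:empty | queues: N=0 E=0 S=0 W=0
Car 5 crosses at step 5

5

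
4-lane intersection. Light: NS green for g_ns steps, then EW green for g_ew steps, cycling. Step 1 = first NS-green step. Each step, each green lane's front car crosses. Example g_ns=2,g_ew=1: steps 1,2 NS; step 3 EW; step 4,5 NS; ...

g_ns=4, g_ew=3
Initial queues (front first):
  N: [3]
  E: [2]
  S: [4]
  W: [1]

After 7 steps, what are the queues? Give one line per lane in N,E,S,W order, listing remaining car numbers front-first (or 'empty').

Step 1 [NS]: N:car3-GO,E:wait,S:car4-GO,W:wait | queues: N=0 E=1 S=0 W=1
Step 2 [NS]: N:empty,E:wait,S:empty,W:wait | queues: N=0 E=1 S=0 W=1
Step 3 [NS]: N:empty,E:wait,S:empty,W:wait | queues: N=0 E=1 S=0 W=1
Step 4 [NS]: N:empty,E:wait,S:empty,W:wait | queues: N=0 E=1 S=0 W=1
Step 5 [EW]: N:wait,E:car2-GO,S:wait,W:car1-GO | queues: N=0 E=0 S=0 W=0

N: empty
E: empty
S: empty
W: empty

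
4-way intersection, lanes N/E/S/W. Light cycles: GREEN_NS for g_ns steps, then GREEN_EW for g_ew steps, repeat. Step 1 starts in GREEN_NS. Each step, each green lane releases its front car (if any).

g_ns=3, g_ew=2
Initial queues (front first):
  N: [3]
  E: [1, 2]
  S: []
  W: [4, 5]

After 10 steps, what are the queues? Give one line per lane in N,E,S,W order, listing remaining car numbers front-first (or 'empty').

Step 1 [NS]: N:car3-GO,E:wait,S:empty,W:wait | queues: N=0 E=2 S=0 W=2
Step 2 [NS]: N:empty,E:wait,S:empty,W:wait | queues: N=0 E=2 S=0 W=2
Step 3 [NS]: N:empty,E:wait,S:empty,W:wait | queues: N=0 E=2 S=0 W=2
Step 4 [EW]: N:wait,E:car1-GO,S:wait,W:car4-GO | queues: N=0 E=1 S=0 W=1
Step 5 [EW]: N:wait,E:car2-GO,S:wait,W:car5-GO | queues: N=0 E=0 S=0 W=0

N: empty
E: empty
S: empty
W: empty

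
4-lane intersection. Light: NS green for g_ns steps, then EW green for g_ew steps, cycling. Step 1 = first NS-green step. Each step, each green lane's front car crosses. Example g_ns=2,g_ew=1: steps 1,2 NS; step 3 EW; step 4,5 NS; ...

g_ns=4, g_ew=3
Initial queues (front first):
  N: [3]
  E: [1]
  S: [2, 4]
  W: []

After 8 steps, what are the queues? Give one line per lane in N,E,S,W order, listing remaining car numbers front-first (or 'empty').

Step 1 [NS]: N:car3-GO,E:wait,S:car2-GO,W:wait | queues: N=0 E=1 S=1 W=0
Step 2 [NS]: N:empty,E:wait,S:car4-GO,W:wait | queues: N=0 E=1 S=0 W=0
Step 3 [NS]: N:empty,E:wait,S:empty,W:wait | queues: N=0 E=1 S=0 W=0
Step 4 [NS]: N:empty,E:wait,S:empty,W:wait | queues: N=0 E=1 S=0 W=0
Step 5 [EW]: N:wait,E:car1-GO,S:wait,W:empty | queues: N=0 E=0 S=0 W=0

N: empty
E: empty
S: empty
W: empty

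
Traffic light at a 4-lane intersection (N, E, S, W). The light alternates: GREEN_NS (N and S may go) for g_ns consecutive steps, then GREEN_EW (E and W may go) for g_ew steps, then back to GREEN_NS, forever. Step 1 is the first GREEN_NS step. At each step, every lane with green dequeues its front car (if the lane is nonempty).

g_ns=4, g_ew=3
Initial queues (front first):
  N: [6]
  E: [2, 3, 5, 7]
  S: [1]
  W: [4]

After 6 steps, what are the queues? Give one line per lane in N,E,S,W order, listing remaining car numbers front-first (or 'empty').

Step 1 [NS]: N:car6-GO,E:wait,S:car1-GO,W:wait | queues: N=0 E=4 S=0 W=1
Step 2 [NS]: N:empty,E:wait,S:empty,W:wait | queues: N=0 E=4 S=0 W=1
Step 3 [NS]: N:empty,E:wait,S:empty,W:wait | queues: N=0 E=4 S=0 W=1
Step 4 [NS]: N:empty,E:wait,S:empty,W:wait | queues: N=0 E=4 S=0 W=1
Step 5 [EW]: N:wait,E:car2-GO,S:wait,W:car4-GO | queues: N=0 E=3 S=0 W=0
Step 6 [EW]: N:wait,E:car3-GO,S:wait,W:empty | queues: N=0 E=2 S=0 W=0

N: empty
E: 5 7
S: empty
W: empty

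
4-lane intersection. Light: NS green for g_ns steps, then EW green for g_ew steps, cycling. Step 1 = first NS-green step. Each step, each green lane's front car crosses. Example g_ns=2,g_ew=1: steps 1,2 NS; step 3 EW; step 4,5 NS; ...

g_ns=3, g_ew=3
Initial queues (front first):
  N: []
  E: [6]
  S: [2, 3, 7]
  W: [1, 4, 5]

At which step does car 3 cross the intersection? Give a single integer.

Step 1 [NS]: N:empty,E:wait,S:car2-GO,W:wait | queues: N=0 E=1 S=2 W=3
Step 2 [NS]: N:empty,E:wait,S:car3-GO,W:wait | queues: N=0 E=1 S=1 W=3
Step 3 [NS]: N:empty,E:wait,S:car7-GO,W:wait | queues: N=0 E=1 S=0 W=3
Step 4 [EW]: N:wait,E:car6-GO,S:wait,W:car1-GO | queues: N=0 E=0 S=0 W=2
Step 5 [EW]: N:wait,E:empty,S:wait,W:car4-GO | queues: N=0 E=0 S=0 W=1
Step 6 [EW]: N:wait,E:empty,S:wait,W:car5-GO | queues: N=0 E=0 S=0 W=0
Car 3 crosses at step 2

2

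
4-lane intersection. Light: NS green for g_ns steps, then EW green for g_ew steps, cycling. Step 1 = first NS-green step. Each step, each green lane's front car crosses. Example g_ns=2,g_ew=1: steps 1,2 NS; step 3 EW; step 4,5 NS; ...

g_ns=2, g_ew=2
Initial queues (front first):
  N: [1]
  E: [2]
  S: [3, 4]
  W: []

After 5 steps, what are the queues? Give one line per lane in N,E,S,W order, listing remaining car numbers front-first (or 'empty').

Step 1 [NS]: N:car1-GO,E:wait,S:car3-GO,W:wait | queues: N=0 E=1 S=1 W=0
Step 2 [NS]: N:empty,E:wait,S:car4-GO,W:wait | queues: N=0 E=1 S=0 W=0
Step 3 [EW]: N:wait,E:car2-GO,S:wait,W:empty | queues: N=0 E=0 S=0 W=0

N: empty
E: empty
S: empty
W: empty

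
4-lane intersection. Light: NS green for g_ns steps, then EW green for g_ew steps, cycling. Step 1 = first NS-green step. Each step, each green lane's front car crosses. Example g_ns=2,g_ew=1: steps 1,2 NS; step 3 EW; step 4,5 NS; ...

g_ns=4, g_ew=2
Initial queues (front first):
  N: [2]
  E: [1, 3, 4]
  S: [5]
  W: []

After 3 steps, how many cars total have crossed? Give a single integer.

Step 1 [NS]: N:car2-GO,E:wait,S:car5-GO,W:wait | queues: N=0 E=3 S=0 W=0
Step 2 [NS]: N:empty,E:wait,S:empty,W:wait | queues: N=0 E=3 S=0 W=0
Step 3 [NS]: N:empty,E:wait,S:empty,W:wait | queues: N=0 E=3 S=0 W=0
Cars crossed by step 3: 2

Answer: 2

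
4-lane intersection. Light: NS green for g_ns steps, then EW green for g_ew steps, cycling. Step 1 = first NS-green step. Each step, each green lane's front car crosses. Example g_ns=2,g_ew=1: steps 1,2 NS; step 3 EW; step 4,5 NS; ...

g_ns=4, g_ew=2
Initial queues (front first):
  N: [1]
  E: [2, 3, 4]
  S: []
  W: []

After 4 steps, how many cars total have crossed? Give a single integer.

Answer: 1

Derivation:
Step 1 [NS]: N:car1-GO,E:wait,S:empty,W:wait | queues: N=0 E=3 S=0 W=0
Step 2 [NS]: N:empty,E:wait,S:empty,W:wait | queues: N=0 E=3 S=0 W=0
Step 3 [NS]: N:empty,E:wait,S:empty,W:wait | queues: N=0 E=3 S=0 W=0
Step 4 [NS]: N:empty,E:wait,S:empty,W:wait | queues: N=0 E=3 S=0 W=0
Cars crossed by step 4: 1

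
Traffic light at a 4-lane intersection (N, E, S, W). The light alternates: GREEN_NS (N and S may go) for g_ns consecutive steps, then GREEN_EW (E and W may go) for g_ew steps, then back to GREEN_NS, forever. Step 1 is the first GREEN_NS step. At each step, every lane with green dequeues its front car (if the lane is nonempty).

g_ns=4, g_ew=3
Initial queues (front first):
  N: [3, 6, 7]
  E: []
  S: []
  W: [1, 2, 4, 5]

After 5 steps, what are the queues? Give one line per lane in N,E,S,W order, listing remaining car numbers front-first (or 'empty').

Step 1 [NS]: N:car3-GO,E:wait,S:empty,W:wait | queues: N=2 E=0 S=0 W=4
Step 2 [NS]: N:car6-GO,E:wait,S:empty,W:wait | queues: N=1 E=0 S=0 W=4
Step 3 [NS]: N:car7-GO,E:wait,S:empty,W:wait | queues: N=0 E=0 S=0 W=4
Step 4 [NS]: N:empty,E:wait,S:empty,W:wait | queues: N=0 E=0 S=0 W=4
Step 5 [EW]: N:wait,E:empty,S:wait,W:car1-GO | queues: N=0 E=0 S=0 W=3

N: empty
E: empty
S: empty
W: 2 4 5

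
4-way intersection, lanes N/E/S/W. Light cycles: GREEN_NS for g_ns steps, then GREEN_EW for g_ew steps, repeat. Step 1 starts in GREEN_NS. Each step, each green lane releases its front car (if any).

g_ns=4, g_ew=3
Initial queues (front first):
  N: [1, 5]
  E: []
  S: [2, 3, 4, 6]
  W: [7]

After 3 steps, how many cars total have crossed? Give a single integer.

Answer: 5

Derivation:
Step 1 [NS]: N:car1-GO,E:wait,S:car2-GO,W:wait | queues: N=1 E=0 S=3 W=1
Step 2 [NS]: N:car5-GO,E:wait,S:car3-GO,W:wait | queues: N=0 E=0 S=2 W=1
Step 3 [NS]: N:empty,E:wait,S:car4-GO,W:wait | queues: N=0 E=0 S=1 W=1
Cars crossed by step 3: 5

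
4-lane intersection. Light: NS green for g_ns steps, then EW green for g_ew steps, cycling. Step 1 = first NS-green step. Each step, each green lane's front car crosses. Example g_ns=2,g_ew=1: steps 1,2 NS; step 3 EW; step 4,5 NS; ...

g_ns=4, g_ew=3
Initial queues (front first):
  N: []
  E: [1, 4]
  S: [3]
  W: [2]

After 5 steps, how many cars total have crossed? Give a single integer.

Step 1 [NS]: N:empty,E:wait,S:car3-GO,W:wait | queues: N=0 E=2 S=0 W=1
Step 2 [NS]: N:empty,E:wait,S:empty,W:wait | queues: N=0 E=2 S=0 W=1
Step 3 [NS]: N:empty,E:wait,S:empty,W:wait | queues: N=0 E=2 S=0 W=1
Step 4 [NS]: N:empty,E:wait,S:empty,W:wait | queues: N=0 E=2 S=0 W=1
Step 5 [EW]: N:wait,E:car1-GO,S:wait,W:car2-GO | queues: N=0 E=1 S=0 W=0
Cars crossed by step 5: 3

Answer: 3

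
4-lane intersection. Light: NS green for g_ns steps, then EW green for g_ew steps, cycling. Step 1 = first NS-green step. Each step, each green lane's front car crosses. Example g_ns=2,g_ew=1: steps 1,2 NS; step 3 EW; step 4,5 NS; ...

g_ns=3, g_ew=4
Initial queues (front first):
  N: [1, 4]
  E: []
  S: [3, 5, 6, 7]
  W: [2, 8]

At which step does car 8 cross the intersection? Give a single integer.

Step 1 [NS]: N:car1-GO,E:wait,S:car3-GO,W:wait | queues: N=1 E=0 S=3 W=2
Step 2 [NS]: N:car4-GO,E:wait,S:car5-GO,W:wait | queues: N=0 E=0 S=2 W=2
Step 3 [NS]: N:empty,E:wait,S:car6-GO,W:wait | queues: N=0 E=0 S=1 W=2
Step 4 [EW]: N:wait,E:empty,S:wait,W:car2-GO | queues: N=0 E=0 S=1 W=1
Step 5 [EW]: N:wait,E:empty,S:wait,W:car8-GO | queues: N=0 E=0 S=1 W=0
Step 6 [EW]: N:wait,E:empty,S:wait,W:empty | queues: N=0 E=0 S=1 W=0
Step 7 [EW]: N:wait,E:empty,S:wait,W:empty | queues: N=0 E=0 S=1 W=0
Step 8 [NS]: N:empty,E:wait,S:car7-GO,W:wait | queues: N=0 E=0 S=0 W=0
Car 8 crosses at step 5

5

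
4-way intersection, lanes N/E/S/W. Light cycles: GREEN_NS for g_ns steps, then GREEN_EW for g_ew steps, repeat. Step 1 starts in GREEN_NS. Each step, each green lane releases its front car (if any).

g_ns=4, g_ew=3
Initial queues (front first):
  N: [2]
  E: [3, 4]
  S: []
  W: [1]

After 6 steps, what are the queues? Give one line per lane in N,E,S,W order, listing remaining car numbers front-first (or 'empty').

Step 1 [NS]: N:car2-GO,E:wait,S:empty,W:wait | queues: N=0 E=2 S=0 W=1
Step 2 [NS]: N:empty,E:wait,S:empty,W:wait | queues: N=0 E=2 S=0 W=1
Step 3 [NS]: N:empty,E:wait,S:empty,W:wait | queues: N=0 E=2 S=0 W=1
Step 4 [NS]: N:empty,E:wait,S:empty,W:wait | queues: N=0 E=2 S=0 W=1
Step 5 [EW]: N:wait,E:car3-GO,S:wait,W:car1-GO | queues: N=0 E=1 S=0 W=0
Step 6 [EW]: N:wait,E:car4-GO,S:wait,W:empty | queues: N=0 E=0 S=0 W=0

N: empty
E: empty
S: empty
W: empty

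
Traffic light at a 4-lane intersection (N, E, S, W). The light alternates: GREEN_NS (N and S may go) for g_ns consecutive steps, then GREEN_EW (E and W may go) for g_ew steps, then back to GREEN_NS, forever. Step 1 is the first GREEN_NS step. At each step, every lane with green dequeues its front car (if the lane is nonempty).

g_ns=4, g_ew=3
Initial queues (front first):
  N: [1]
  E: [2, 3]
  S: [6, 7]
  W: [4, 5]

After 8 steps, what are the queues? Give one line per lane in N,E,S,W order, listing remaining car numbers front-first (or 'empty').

Step 1 [NS]: N:car1-GO,E:wait,S:car6-GO,W:wait | queues: N=0 E=2 S=1 W=2
Step 2 [NS]: N:empty,E:wait,S:car7-GO,W:wait | queues: N=0 E=2 S=0 W=2
Step 3 [NS]: N:empty,E:wait,S:empty,W:wait | queues: N=0 E=2 S=0 W=2
Step 4 [NS]: N:empty,E:wait,S:empty,W:wait | queues: N=0 E=2 S=0 W=2
Step 5 [EW]: N:wait,E:car2-GO,S:wait,W:car4-GO | queues: N=0 E=1 S=0 W=1
Step 6 [EW]: N:wait,E:car3-GO,S:wait,W:car5-GO | queues: N=0 E=0 S=0 W=0

N: empty
E: empty
S: empty
W: empty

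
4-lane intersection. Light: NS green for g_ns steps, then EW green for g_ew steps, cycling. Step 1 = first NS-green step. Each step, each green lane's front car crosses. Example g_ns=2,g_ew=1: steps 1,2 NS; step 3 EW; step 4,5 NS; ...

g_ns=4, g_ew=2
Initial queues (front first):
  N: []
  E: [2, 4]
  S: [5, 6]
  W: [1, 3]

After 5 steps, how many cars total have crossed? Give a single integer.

Answer: 4

Derivation:
Step 1 [NS]: N:empty,E:wait,S:car5-GO,W:wait | queues: N=0 E=2 S=1 W=2
Step 2 [NS]: N:empty,E:wait,S:car6-GO,W:wait | queues: N=0 E=2 S=0 W=2
Step 3 [NS]: N:empty,E:wait,S:empty,W:wait | queues: N=0 E=2 S=0 W=2
Step 4 [NS]: N:empty,E:wait,S:empty,W:wait | queues: N=0 E=2 S=0 W=2
Step 5 [EW]: N:wait,E:car2-GO,S:wait,W:car1-GO | queues: N=0 E=1 S=0 W=1
Cars crossed by step 5: 4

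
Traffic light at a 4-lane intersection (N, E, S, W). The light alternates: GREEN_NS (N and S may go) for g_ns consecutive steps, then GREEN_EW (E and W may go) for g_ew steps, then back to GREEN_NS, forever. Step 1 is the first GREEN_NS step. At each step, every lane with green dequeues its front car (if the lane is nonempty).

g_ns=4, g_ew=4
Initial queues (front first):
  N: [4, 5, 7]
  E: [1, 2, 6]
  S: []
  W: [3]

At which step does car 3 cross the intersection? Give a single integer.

Step 1 [NS]: N:car4-GO,E:wait,S:empty,W:wait | queues: N=2 E=3 S=0 W=1
Step 2 [NS]: N:car5-GO,E:wait,S:empty,W:wait | queues: N=1 E=3 S=0 W=1
Step 3 [NS]: N:car7-GO,E:wait,S:empty,W:wait | queues: N=0 E=3 S=0 W=1
Step 4 [NS]: N:empty,E:wait,S:empty,W:wait | queues: N=0 E=3 S=0 W=1
Step 5 [EW]: N:wait,E:car1-GO,S:wait,W:car3-GO | queues: N=0 E=2 S=0 W=0
Step 6 [EW]: N:wait,E:car2-GO,S:wait,W:empty | queues: N=0 E=1 S=0 W=0
Step 7 [EW]: N:wait,E:car6-GO,S:wait,W:empty | queues: N=0 E=0 S=0 W=0
Car 3 crosses at step 5

5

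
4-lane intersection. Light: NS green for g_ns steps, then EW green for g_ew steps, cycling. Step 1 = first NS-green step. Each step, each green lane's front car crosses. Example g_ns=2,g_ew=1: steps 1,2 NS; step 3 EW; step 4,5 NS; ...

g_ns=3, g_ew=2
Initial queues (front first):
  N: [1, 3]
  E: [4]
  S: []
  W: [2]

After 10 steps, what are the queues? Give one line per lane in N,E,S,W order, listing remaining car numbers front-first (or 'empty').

Step 1 [NS]: N:car1-GO,E:wait,S:empty,W:wait | queues: N=1 E=1 S=0 W=1
Step 2 [NS]: N:car3-GO,E:wait,S:empty,W:wait | queues: N=0 E=1 S=0 W=1
Step 3 [NS]: N:empty,E:wait,S:empty,W:wait | queues: N=0 E=1 S=0 W=1
Step 4 [EW]: N:wait,E:car4-GO,S:wait,W:car2-GO | queues: N=0 E=0 S=0 W=0

N: empty
E: empty
S: empty
W: empty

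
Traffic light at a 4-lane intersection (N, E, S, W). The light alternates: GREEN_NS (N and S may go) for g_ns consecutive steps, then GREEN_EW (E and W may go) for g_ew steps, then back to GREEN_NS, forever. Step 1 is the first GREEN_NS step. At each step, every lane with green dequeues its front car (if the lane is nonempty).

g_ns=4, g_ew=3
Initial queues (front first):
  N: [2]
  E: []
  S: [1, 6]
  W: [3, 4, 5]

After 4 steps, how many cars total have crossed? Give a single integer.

Answer: 3

Derivation:
Step 1 [NS]: N:car2-GO,E:wait,S:car1-GO,W:wait | queues: N=0 E=0 S=1 W=3
Step 2 [NS]: N:empty,E:wait,S:car6-GO,W:wait | queues: N=0 E=0 S=0 W=3
Step 3 [NS]: N:empty,E:wait,S:empty,W:wait | queues: N=0 E=0 S=0 W=3
Step 4 [NS]: N:empty,E:wait,S:empty,W:wait | queues: N=0 E=0 S=0 W=3
Cars crossed by step 4: 3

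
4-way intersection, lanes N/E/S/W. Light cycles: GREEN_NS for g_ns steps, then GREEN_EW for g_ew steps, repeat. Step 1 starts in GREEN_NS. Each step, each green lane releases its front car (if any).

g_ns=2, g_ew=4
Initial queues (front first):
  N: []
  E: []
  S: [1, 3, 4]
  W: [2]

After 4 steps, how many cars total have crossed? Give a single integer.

Step 1 [NS]: N:empty,E:wait,S:car1-GO,W:wait | queues: N=0 E=0 S=2 W=1
Step 2 [NS]: N:empty,E:wait,S:car3-GO,W:wait | queues: N=0 E=0 S=1 W=1
Step 3 [EW]: N:wait,E:empty,S:wait,W:car2-GO | queues: N=0 E=0 S=1 W=0
Step 4 [EW]: N:wait,E:empty,S:wait,W:empty | queues: N=0 E=0 S=1 W=0
Cars crossed by step 4: 3

Answer: 3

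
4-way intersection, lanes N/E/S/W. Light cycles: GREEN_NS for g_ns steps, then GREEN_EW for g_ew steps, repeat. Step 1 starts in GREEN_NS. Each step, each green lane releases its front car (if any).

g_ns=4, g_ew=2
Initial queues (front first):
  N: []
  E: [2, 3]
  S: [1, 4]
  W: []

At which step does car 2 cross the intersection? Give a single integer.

Step 1 [NS]: N:empty,E:wait,S:car1-GO,W:wait | queues: N=0 E=2 S=1 W=0
Step 2 [NS]: N:empty,E:wait,S:car4-GO,W:wait | queues: N=0 E=2 S=0 W=0
Step 3 [NS]: N:empty,E:wait,S:empty,W:wait | queues: N=0 E=2 S=0 W=0
Step 4 [NS]: N:empty,E:wait,S:empty,W:wait | queues: N=0 E=2 S=0 W=0
Step 5 [EW]: N:wait,E:car2-GO,S:wait,W:empty | queues: N=0 E=1 S=0 W=0
Step 6 [EW]: N:wait,E:car3-GO,S:wait,W:empty | queues: N=0 E=0 S=0 W=0
Car 2 crosses at step 5

5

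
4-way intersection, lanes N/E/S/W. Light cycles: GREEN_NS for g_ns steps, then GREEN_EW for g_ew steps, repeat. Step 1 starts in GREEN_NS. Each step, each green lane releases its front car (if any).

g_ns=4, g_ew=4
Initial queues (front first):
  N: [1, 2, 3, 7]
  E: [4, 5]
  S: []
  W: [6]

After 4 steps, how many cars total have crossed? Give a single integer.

Step 1 [NS]: N:car1-GO,E:wait,S:empty,W:wait | queues: N=3 E=2 S=0 W=1
Step 2 [NS]: N:car2-GO,E:wait,S:empty,W:wait | queues: N=2 E=2 S=0 W=1
Step 3 [NS]: N:car3-GO,E:wait,S:empty,W:wait | queues: N=1 E=2 S=0 W=1
Step 4 [NS]: N:car7-GO,E:wait,S:empty,W:wait | queues: N=0 E=2 S=0 W=1
Cars crossed by step 4: 4

Answer: 4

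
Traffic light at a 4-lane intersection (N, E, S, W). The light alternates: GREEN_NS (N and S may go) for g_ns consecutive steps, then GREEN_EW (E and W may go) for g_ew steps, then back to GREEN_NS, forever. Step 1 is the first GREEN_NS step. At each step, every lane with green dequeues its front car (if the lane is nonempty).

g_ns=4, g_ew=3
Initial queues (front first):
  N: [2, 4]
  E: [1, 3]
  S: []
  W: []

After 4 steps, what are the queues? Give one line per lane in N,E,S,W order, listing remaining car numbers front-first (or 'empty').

Step 1 [NS]: N:car2-GO,E:wait,S:empty,W:wait | queues: N=1 E=2 S=0 W=0
Step 2 [NS]: N:car4-GO,E:wait,S:empty,W:wait | queues: N=0 E=2 S=0 W=0
Step 3 [NS]: N:empty,E:wait,S:empty,W:wait | queues: N=0 E=2 S=0 W=0
Step 4 [NS]: N:empty,E:wait,S:empty,W:wait | queues: N=0 E=2 S=0 W=0

N: empty
E: 1 3
S: empty
W: empty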